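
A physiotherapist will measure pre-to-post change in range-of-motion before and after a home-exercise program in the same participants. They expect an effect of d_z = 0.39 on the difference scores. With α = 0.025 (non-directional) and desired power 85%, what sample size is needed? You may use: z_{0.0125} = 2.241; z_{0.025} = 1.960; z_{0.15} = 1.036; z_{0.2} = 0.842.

For a paired (one-sample on differences) test: n = ((z_{α/2} + z_β) / d)².
z_{α/2} + z_β = 2.241 + 1.036 = 3.277.
n = (3.277 / 0.39)² = 8.403² = 70.60.
Round up.

n = 71 pairs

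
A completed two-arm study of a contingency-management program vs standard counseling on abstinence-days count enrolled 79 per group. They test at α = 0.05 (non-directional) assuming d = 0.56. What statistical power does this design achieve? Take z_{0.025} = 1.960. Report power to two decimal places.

For two equal groups, power = Φ(d·√(n/2) − z_{α/2}).
d·√(n/2) = 0.56 × √(79/2) = 0.56 × 6.285 = 3.520.
z_β = 3.520 − 1.960 = 1.560.
Power = Φ(1.560) = 0.941.

power ≈ 0.94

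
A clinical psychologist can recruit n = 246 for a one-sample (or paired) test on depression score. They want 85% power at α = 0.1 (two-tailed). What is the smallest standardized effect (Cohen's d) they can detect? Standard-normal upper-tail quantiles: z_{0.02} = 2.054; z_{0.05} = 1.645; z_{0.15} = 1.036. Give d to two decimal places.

d_min ≈ 0.17

For a single sample (or paired design) of n = 246: d_min = (z_{α/2} + z_β)/√n.
z-sum = 1.645 + 1.036 = 2.681.
d_min = 2.681 / √246 = 2.681 / 15.684 = 0.171.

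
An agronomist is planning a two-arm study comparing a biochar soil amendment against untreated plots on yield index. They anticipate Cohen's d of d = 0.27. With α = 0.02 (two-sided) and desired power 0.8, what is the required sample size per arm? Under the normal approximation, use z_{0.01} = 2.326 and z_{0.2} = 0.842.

For two independent groups with equal n: n = 2·((z_{α/2} + z_β) / d)².
z_{α/2} + z_β = 2.326 + 0.842 = 3.168.
n = 2 × (3.168 / 0.27)² = 2 × 11.733² = 2 × 137.67 = 275.3.
Round up to the next whole participant.

n = 276 per group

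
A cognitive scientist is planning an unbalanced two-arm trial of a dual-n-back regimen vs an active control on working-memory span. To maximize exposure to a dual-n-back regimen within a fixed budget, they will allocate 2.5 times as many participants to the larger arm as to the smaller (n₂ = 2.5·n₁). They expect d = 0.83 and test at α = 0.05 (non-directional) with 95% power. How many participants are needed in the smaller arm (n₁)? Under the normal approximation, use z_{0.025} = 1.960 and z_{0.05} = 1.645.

n₁ = 27

With allocation ratio k = n₂/n₁ = 2.5, Var(x̄₁−x̄₂) = σ²(1/n₁ + 1/(k·n₁)) = σ²·(k+1)/(k·n₁).
So n₁ = (1 + 1/k)·((z_{α/2} + z_β)/d)² = 1.400 × (3.605/0.83)².
n₁ = 1.400 × 18.86 = 26.4.
Round up: n₁ = 27, giving n₂ = ⌈2.5 × 27⌉ = ⌈67.5⌉ = 68.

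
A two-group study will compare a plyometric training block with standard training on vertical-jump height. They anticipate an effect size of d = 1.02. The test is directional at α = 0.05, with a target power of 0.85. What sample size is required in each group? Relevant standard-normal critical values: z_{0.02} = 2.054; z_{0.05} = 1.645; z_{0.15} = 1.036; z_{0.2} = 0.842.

n = 14 per group

For two independent groups with equal n: n = 2·((z_{α} + z_β) / d)².
z_{α} + z_β = 1.645 + 1.036 = 2.681.
n = 2 × (2.681 / 1.02)² = 2 × 2.628² = 2 × 6.91 = 13.8.
Round up to the next whole participant.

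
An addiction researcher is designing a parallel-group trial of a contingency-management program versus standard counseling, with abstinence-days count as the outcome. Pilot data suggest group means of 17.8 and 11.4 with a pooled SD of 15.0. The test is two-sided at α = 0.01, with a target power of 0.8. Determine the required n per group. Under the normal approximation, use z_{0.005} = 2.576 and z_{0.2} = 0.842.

n = 129 per group

Cohen's d = |M₁ − M₂| / SD_pooled = |17.8 − 11.4| / 15.0 = 6.4 / 15.0 = 0.427.
For two independent groups with equal n: n = 2·((z_{α/2} + z_β) / d)².
z_{α/2} + z_β = 2.576 + 0.842 = 3.418.
n = 2 × (3.418 / 0.427)² = 2 × 8.005² = 2 × 64.07 = 128.1.
Round up to the next whole participant.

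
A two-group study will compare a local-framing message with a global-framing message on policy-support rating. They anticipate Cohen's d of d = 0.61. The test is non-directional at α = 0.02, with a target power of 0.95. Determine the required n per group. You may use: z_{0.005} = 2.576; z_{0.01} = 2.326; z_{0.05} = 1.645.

n = 85 per group

For two independent groups with equal n: n = 2·((z_{α/2} + z_β) / d)².
z_{α/2} + z_β = 2.326 + 1.645 = 3.971.
n = 2 × (3.971 / 0.61)² = 2 × 6.510² = 2 × 42.38 = 84.8.
Round up to the next whole participant.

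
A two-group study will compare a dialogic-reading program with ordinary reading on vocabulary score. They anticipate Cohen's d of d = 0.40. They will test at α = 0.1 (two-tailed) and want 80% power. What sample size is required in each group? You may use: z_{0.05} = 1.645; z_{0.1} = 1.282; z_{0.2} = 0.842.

n = 78 per group

For two independent groups with equal n: n = 2·((z_{α/2} + z_β) / d)².
z_{α/2} + z_β = 1.645 + 0.842 = 2.487.
n = 2 × (2.487 / 0.40)² = 2 × 6.218² = 2 × 38.66 = 77.3.
Round up to the next whole participant.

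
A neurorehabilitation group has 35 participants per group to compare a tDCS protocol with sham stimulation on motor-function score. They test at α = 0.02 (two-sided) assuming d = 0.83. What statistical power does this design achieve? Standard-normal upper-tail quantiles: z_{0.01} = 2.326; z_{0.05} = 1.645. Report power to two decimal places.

power ≈ 0.87

For two equal groups, power = Φ(d·√(n/2) − z_{α/2}).
d·√(n/2) = 0.83 × √(35/2) = 0.83 × 4.183 = 3.472.
z_β = 3.472 − 2.326 = 1.146.
Power = Φ(1.146) = 0.874.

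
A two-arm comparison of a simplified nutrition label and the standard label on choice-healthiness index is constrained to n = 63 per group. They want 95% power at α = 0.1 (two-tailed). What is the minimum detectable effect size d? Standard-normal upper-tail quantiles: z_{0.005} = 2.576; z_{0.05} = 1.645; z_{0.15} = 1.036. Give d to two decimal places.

For two independent groups of n = 63 each: d_min = (z_{α/2} + z_β)·√(2/n).
z-sum = 1.645 + 1.645 = 3.290.
d_min = 3.290 × √(2/63) = 3.290 × 0.1782 = 0.586.

d_min ≈ 0.59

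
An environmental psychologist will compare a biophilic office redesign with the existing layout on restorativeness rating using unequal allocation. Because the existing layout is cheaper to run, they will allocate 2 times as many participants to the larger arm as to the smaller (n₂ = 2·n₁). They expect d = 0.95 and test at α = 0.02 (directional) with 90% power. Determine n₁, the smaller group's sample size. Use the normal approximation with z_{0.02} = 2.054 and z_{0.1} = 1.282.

With allocation ratio k = n₂/n₁ = 2, Var(x̄₁−x̄₂) = σ²(1/n₁ + 1/(k·n₁)) = σ²·(k+1)/(k·n₁).
So n₁ = (1 + 1/k)·((z_{α} + z_β)/d)² = 1.500 × (3.336/0.95)².
n₁ = 1.500 × 12.33 = 18.5.
Round up: n₁ = 19, giving n₂ = 2 × 19 = 38.

n₁ = 19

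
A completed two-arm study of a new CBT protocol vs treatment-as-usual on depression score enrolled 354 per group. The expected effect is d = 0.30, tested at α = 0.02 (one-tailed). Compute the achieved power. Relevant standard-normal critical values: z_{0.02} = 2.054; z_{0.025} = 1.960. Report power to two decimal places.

For two equal groups, power = Φ(d·√(n/2) − z_{α}).
d·√(n/2) = 0.30 × √(354/2) = 0.30 × 13.304 = 3.991.
z_β = 3.991 − 2.054 = 1.937.
Power = Φ(1.937) = 0.974.

power ≈ 0.97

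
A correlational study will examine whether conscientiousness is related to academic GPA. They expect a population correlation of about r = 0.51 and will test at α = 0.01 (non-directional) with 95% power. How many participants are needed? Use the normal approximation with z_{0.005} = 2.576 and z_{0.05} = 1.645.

n = 60

Fisher's z: C = ½·ln((1+r)/(1−r)) = ½·ln(3.0816) = 0.5627.
n = ((z_{α/2} + z_β)/C)² + 3.
(2.576 + 1.645) / 0.5627 = 4.221 / 0.5627 = 7.501.
n = 7.501² + 3 = 56.27 + 3 = 59.3.
Round up.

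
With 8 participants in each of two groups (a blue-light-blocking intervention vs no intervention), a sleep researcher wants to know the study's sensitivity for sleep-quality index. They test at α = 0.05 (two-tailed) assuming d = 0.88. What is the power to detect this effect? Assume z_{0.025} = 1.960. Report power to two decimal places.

For two equal groups, power = Φ(d·√(n/2) − z_{α/2}).
d·√(n/2) = 0.88 × √(8/2) = 0.88 × 2.000 = 1.760.
z_β = 1.760 − 1.960 = -0.200.
Power = Φ(-0.200) = 0.421.

power ≈ 0.42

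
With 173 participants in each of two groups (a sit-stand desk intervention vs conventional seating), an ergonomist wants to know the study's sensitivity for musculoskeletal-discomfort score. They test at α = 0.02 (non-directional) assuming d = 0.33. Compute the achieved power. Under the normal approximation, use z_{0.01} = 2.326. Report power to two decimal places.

For two equal groups, power = Φ(d·√(n/2) − z_{α/2}).
d·√(n/2) = 0.33 × √(173/2) = 0.33 × 9.301 = 3.069.
z_β = 3.069 − 2.326 = 0.743.
Power = Φ(0.743) = 0.771.

power ≈ 0.77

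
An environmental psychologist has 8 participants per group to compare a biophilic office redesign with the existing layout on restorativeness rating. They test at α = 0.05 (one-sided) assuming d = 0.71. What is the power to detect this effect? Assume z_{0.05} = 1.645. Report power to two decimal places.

power ≈ 0.41

For two equal groups, power = Φ(d·√(n/2) − z_{α}).
d·√(n/2) = 0.71 × √(8/2) = 0.71 × 2.000 = 1.420.
z_β = 1.420 − 1.645 = -0.225.
Power = Φ(-0.225) = 0.411.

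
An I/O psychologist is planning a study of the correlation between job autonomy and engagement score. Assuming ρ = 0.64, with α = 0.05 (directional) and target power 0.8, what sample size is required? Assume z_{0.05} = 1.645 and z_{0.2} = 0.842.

n = 14

Fisher's z: C = ½·ln((1+r)/(1−r)) = ½·ln(4.5556) = 0.7582.
n = ((z_{α} + z_β)/C)² + 3.
(1.645 + 0.842) / 0.7582 = 2.487 / 0.7582 = 3.280.
n = 3.280² + 3 = 10.76 + 3 = 13.8.
Round up.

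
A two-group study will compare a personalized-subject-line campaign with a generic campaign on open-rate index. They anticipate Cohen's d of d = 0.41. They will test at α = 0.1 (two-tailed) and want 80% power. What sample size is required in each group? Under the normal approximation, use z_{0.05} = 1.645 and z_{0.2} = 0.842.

n = 74 per group

For two independent groups with equal n: n = 2·((z_{α/2} + z_β) / d)².
z_{α/2} + z_β = 1.645 + 0.842 = 2.487.
n = 2 × (2.487 / 0.41)² = 2 × 6.066² = 2 × 36.79 = 73.6.
Round up to the next whole participant.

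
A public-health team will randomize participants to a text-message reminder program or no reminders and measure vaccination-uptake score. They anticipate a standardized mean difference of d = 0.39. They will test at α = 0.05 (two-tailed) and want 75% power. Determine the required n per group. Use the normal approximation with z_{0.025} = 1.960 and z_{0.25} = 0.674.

For two independent groups with equal n: n = 2·((z_{α/2} + z_β) / d)².
z_{α/2} + z_β = 1.960 + 0.674 = 2.634.
n = 2 × (2.634 / 0.39)² = 2 × 6.754² = 2 × 45.61 = 91.2.
Round up to the next whole participant.

n = 92 per group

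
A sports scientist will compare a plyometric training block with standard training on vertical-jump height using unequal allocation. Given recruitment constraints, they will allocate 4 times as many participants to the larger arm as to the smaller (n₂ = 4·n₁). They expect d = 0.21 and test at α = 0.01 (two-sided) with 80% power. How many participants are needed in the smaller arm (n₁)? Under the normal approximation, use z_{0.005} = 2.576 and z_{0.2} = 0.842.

With allocation ratio k = n₂/n₁ = 4, Var(x̄₁−x̄₂) = σ²(1/n₁ + 1/(k·n₁)) = σ²·(k+1)/(k·n₁).
So n₁ = (1 + 1/k)·((z_{α/2} + z_β)/d)² = 1.250 × (3.418/0.21)².
n₁ = 1.250 × 264.91 = 331.1.
Round up: n₁ = 332, giving n₂ = 4 × 332 = 1328.

n₁ = 332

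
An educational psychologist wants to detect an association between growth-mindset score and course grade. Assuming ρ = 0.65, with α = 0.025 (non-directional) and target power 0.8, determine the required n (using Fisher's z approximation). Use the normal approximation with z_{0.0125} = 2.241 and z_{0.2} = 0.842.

Fisher's z: C = ½·ln((1+r)/(1−r)) = ½·ln(4.7143) = 0.7753.
n = ((z_{α/2} + z_β)/C)² + 3.
(2.241 + 0.842) / 0.7753 = 3.083 / 0.7753 = 3.977.
n = 3.977² + 3 = 15.81 + 3 = 18.8.
Round up.

n = 19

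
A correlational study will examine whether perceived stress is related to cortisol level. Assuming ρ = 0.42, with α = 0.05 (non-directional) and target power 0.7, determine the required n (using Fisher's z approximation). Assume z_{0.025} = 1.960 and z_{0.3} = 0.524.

n = 34

Fisher's z: C = ½·ln((1+r)/(1−r)) = ½·ln(2.4483) = 0.4477.
n = ((z_{α/2} + z_β)/C)² + 3.
(1.960 + 0.524) / 0.4477 = 2.484 / 0.4477 = 5.548.
n = 5.548² + 3 = 30.78 + 3 = 33.8.
Round up.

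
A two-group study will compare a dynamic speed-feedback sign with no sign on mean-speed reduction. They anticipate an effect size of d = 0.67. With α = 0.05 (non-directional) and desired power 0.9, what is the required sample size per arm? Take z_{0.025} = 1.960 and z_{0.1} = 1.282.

n = 47 per group

For two independent groups with equal n: n = 2·((z_{α/2} + z_β) / d)².
z_{α/2} + z_β = 1.960 + 1.282 = 3.242.
n = 2 × (3.242 / 0.67)² = 2 × 4.839² = 2 × 23.41 = 46.8.
Round up to the next whole participant.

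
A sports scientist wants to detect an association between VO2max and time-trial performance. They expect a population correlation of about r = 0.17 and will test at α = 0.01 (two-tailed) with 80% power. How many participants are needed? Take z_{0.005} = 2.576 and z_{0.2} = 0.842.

n = 400

Fisher's z: C = ½·ln((1+r)/(1−r)) = ½·ln(1.4096) = 0.1717.
n = ((z_{α/2} + z_β)/C)² + 3.
(2.576 + 0.842) / 0.1717 = 3.418 / 0.1717 = 19.907.
n = 19.907² + 3 = 396.28 + 3 = 399.3.
Round up.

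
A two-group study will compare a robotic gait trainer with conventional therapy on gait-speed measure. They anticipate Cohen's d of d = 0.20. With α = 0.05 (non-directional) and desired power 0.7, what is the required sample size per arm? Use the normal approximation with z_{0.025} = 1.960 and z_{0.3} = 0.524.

For two independent groups with equal n: n = 2·((z_{α/2} + z_β) / d)².
z_{α/2} + z_β = 1.960 + 0.524 = 2.484.
n = 2 × (2.484 / 0.20)² = 2 × 12.420² = 2 × 154.26 = 308.5.
Round up to the next whole participant.

n = 309 per group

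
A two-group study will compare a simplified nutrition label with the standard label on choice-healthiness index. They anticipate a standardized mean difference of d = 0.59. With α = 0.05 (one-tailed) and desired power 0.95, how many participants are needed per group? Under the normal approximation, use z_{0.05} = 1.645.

For two independent groups with equal n: n = 2·((z_{α} + z_β) / d)².
z_{α} + z_β = 1.645 + 1.645 = 3.290.
n = 2 × (3.290 / 0.59)² = 2 × 5.576² = 2 × 31.09 = 62.2.
Round up to the next whole participant.

n = 63 per group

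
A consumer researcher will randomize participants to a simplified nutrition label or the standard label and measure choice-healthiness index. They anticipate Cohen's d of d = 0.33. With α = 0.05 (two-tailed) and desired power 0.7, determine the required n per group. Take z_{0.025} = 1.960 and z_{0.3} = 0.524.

For two independent groups with equal n: n = 2·((z_{α/2} + z_β) / d)².
z_{α/2} + z_β = 1.960 + 0.524 = 2.484.
n = 2 × (2.484 / 0.33)² = 2 × 7.527² = 2 × 56.66 = 113.3.
Round up to the next whole participant.

n = 114 per group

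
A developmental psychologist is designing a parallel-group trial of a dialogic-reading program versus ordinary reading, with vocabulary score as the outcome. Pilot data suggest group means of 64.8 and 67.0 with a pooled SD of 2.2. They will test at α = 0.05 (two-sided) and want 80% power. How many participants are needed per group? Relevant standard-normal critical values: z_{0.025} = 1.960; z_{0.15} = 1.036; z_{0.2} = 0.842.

n = 16 per group

Cohen's d = |M₁ − M₂| / SD_pooled = |64.8 − 67.0| / 2.2 = 2.2 / 2.2 = 1.000.
For two independent groups with equal n: n = 2·((z_{α/2} + z_β) / d)².
z_{α/2} + z_β = 1.960 + 0.842 = 2.802.
n = 2 × (2.802 / 1.000)² = 2 × 2.802² = 2 × 7.85 = 15.7.
Round up to the next whole participant.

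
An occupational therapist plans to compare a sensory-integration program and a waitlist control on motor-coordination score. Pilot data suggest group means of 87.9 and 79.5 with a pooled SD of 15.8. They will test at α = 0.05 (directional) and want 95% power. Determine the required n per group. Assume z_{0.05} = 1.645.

n = 77 per group

Cohen's d = |M₁ − M₂| / SD_pooled = |87.9 − 79.5| / 15.8 = 8.4 / 15.8 = 0.532.
For two independent groups with equal n: n = 2·((z_{α} + z_β) / d)².
z_{α} + z_β = 1.645 + 1.645 = 3.290.
n = 2 × (3.290 / 0.532)² = 2 × 6.184² = 2 × 38.24 = 76.5.
Round up to the next whole participant.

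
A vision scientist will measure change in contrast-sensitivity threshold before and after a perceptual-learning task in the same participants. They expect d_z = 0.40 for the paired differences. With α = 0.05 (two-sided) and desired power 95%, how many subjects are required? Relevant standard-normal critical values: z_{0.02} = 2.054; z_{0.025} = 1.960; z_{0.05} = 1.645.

For a paired (one-sample on differences) test: n = ((z_{α/2} + z_β) / d)².
z_{α/2} + z_β = 1.960 + 1.645 = 3.605.
n = (3.605 / 0.40)² = 9.012² = 81.23.
Round up.

n = 82 pairs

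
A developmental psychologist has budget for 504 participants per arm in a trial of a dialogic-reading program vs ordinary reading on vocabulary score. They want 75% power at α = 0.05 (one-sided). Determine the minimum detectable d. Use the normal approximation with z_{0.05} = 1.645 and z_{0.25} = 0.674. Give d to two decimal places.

For two independent groups of n = 504 each: d_min = (z_{α} + z_β)·√(2/n).
z-sum = 1.645 + 0.674 = 2.319.
d_min = 2.319 × √(2/504) = 2.319 × 0.0630 = 0.146.

d_min ≈ 0.15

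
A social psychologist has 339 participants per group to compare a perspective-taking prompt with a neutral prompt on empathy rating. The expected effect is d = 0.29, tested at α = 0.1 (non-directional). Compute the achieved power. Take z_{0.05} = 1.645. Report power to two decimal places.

power ≈ 0.98

For two equal groups, power = Φ(d·√(n/2) − z_{α/2}).
d·√(n/2) = 0.29 × √(339/2) = 0.29 × 13.019 = 3.776.
z_β = 3.776 − 1.645 = 2.131.
Power = Φ(2.131) = 0.983.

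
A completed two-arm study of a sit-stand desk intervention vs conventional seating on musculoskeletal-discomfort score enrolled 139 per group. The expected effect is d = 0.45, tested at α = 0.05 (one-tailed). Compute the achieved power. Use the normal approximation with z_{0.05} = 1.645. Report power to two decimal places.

For two equal groups, power = Φ(d·√(n/2) − z_{α}).
d·√(n/2) = 0.45 × √(139/2) = 0.45 × 8.337 = 3.751.
z_β = 3.751 − 1.645 = 2.106.
Power = Φ(2.106) = 0.982.

power ≈ 0.98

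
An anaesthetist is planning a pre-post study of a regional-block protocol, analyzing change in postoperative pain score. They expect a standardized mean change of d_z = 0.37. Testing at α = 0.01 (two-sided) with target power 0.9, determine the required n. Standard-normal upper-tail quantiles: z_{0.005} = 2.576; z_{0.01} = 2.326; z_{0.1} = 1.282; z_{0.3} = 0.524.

n = 109 pairs

For a paired (one-sample on differences) test: n = ((z_{α/2} + z_β) / d)².
z_{α/2} + z_β = 2.576 + 1.282 = 3.858.
n = (3.858 / 0.37)² = 10.427² = 108.72.
Round up.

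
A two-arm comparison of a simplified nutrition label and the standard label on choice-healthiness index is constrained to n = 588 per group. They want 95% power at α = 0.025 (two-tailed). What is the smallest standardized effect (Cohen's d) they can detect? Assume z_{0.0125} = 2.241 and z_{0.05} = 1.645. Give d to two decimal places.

d_min ≈ 0.23

For two independent groups of n = 588 each: d_min = (z_{α/2} + z_β)·√(2/n).
z-sum = 2.241 + 1.645 = 3.886.
d_min = 3.886 × √(2/588) = 3.886 × 0.0583 = 0.227.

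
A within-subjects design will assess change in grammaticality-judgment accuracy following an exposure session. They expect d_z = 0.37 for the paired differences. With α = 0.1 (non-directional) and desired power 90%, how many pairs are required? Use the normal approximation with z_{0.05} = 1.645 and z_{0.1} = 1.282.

For a paired (one-sample on differences) test: n = ((z_{α/2} + z_β) / d)².
z_{α/2} + z_β = 1.645 + 1.282 = 2.927.
n = (2.927 / 0.37)² = 7.911² = 62.58.
Round up.

n = 63 pairs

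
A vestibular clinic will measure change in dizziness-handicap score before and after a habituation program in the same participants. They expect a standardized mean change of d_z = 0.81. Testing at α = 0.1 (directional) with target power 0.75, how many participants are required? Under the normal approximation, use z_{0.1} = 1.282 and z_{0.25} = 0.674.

n = 6 pairs

For a paired (one-sample on differences) test: n = ((z_{α} + z_β) / d)².
z_{α} + z_β = 1.282 + 0.674 = 1.956.
n = (1.956 / 0.81)² = 2.415² = 5.83.
Round up.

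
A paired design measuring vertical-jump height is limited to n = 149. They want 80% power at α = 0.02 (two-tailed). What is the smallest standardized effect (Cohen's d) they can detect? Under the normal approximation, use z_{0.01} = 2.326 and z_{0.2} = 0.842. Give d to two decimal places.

For a single sample (or paired design) of n = 149: d_min = (z_{α/2} + z_β)/√n.
z-sum = 2.326 + 0.842 = 3.168.
d_min = 3.168 / √149 = 3.168 / 12.207 = 0.260.

d_min ≈ 0.26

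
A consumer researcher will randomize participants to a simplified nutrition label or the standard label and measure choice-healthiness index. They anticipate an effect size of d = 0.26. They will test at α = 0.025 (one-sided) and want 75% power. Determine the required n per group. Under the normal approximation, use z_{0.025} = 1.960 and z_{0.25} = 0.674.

n = 206 per group

For two independent groups with equal n: n = 2·((z_{α} + z_β) / d)².
z_{α} + z_β = 1.960 + 0.674 = 2.634.
n = 2 × (2.634 / 0.26)² = 2 × 10.131² = 2 × 102.63 = 205.3.
Round up to the next whole participant.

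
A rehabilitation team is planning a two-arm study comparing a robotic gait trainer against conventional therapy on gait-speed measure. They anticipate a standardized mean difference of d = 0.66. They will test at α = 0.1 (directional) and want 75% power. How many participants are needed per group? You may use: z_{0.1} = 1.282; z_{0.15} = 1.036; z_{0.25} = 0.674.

For two independent groups with equal n: n = 2·((z_{α} + z_β) / d)².
z_{α} + z_β = 1.282 + 0.674 = 1.956.
n = 2 × (1.956 / 0.66)² = 2 × 2.964² = 2 × 8.78 = 17.6.
Round up to the next whole participant.

n = 18 per group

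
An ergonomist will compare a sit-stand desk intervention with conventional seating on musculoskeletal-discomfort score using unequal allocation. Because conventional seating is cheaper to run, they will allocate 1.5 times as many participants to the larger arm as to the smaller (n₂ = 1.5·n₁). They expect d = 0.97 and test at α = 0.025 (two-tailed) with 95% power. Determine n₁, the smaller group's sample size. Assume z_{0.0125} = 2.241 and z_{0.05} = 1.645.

n₁ = 27

With allocation ratio k = n₂/n₁ = 1.5, Var(x̄₁−x̄₂) = σ²(1/n₁ + 1/(k·n₁)) = σ²·(k+1)/(k·n₁).
So n₁ = (1 + 1/k)·((z_{α/2} + z_β)/d)² = 1.667 × (3.886/0.97)².
n₁ = 1.667 × 16.05 = 26.7.
Round up: n₁ = 27, giving n₂ = ⌈1.5 × 27⌉ = ⌈40.5⌉ = 41.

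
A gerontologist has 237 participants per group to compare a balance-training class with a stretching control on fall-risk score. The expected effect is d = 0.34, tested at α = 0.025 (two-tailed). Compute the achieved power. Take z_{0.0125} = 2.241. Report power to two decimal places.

For two equal groups, power = Φ(d·√(n/2) − z_{α/2}).
d·√(n/2) = 0.34 × √(237/2) = 0.34 × 10.886 = 3.701.
z_β = 3.701 − 2.241 = 1.460.
Power = Φ(1.460) = 0.928.

power ≈ 0.93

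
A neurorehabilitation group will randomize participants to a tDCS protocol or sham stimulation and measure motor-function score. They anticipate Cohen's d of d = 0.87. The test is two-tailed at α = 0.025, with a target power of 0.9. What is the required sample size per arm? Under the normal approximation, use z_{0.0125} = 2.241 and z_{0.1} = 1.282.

For two independent groups with equal n: n = 2·((z_{α/2} + z_β) / d)².
z_{α/2} + z_β = 2.241 + 1.282 = 3.523.
n = 2 × (3.523 / 0.87)² = 2 × 4.049² = 2 × 16.40 = 32.8.
Round up to the next whole participant.

n = 33 per group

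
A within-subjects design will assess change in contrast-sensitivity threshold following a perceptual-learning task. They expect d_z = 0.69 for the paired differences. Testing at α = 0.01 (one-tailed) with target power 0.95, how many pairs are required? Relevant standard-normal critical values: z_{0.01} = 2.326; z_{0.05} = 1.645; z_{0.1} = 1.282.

For a paired (one-sample on differences) test: n = ((z_{α} + z_β) / d)².
z_{α} + z_β = 2.326 + 1.645 = 3.971.
n = (3.971 / 0.69)² = 5.755² = 33.12.
Round up.

n = 34 pairs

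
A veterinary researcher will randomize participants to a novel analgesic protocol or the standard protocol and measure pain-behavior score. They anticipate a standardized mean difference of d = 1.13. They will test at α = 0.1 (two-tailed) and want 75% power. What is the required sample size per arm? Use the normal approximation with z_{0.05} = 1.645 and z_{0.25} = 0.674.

For two independent groups with equal n: n = 2·((z_{α/2} + z_β) / d)².
z_{α/2} + z_β = 1.645 + 0.674 = 2.319.
n = 2 × (2.319 / 1.13)² = 2 × 2.052² = 2 × 4.21 = 8.4.
Round up to the next whole participant.

n = 9 per group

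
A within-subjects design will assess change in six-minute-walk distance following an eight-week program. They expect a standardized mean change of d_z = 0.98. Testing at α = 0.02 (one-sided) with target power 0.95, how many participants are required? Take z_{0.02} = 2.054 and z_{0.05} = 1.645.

n = 15 pairs

For a paired (one-sample on differences) test: n = ((z_{α} + z_β) / d)².
z_{α} + z_β = 2.054 + 1.645 = 3.699.
n = (3.699 / 0.98)² = 3.774² = 14.25.
Round up.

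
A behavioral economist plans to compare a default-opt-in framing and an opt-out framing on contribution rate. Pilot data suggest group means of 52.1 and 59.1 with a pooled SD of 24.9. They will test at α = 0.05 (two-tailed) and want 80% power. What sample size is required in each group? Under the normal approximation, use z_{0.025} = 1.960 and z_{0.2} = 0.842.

Cohen's d = |M₁ − M₂| / SD_pooled = |52.1 − 59.1| / 24.9 = 7.0 / 24.9 = 0.281.
For two independent groups with equal n: n = 2·((z_{α/2} + z_β) / d)².
z_{α/2} + z_β = 1.960 + 0.842 = 2.802.
n = 2 × (2.802 / 0.281)² = 2 × 9.972² = 2 × 99.43 = 198.9.
Round up to the next whole participant.

n = 199 per group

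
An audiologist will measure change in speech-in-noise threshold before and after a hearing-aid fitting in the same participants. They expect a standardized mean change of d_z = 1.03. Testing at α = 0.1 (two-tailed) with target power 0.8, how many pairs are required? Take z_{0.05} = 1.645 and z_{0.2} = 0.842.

n = 6 pairs

For a paired (one-sample on differences) test: n = ((z_{α/2} + z_β) / d)².
z_{α/2} + z_β = 1.645 + 0.842 = 2.487.
n = (2.487 / 1.03)² = 2.415² = 5.83.
Round up.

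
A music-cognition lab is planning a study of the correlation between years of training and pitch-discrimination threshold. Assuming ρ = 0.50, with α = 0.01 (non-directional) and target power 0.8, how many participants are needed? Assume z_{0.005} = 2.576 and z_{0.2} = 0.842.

Fisher's z: C = ½·ln((1+r)/(1−r)) = ½·ln(3.0000) = 0.5493.
n = ((z_{α/2} + z_β)/C)² + 3.
(2.576 + 0.842) / 0.5493 = 3.418 / 0.5493 = 6.222.
n = 6.222² + 3 = 38.72 + 3 = 41.7.
Round up.

n = 42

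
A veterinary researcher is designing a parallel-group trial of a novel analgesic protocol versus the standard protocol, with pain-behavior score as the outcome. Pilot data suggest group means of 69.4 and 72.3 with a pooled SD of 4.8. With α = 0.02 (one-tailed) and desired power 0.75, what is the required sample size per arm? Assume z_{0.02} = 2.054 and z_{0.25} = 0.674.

Cohen's d = |M₁ − M₂| / SD_pooled = |69.4 − 72.3| / 4.8 = 2.9 / 4.8 = 0.604.
For two independent groups with equal n: n = 2·((z_{α} + z_β) / d)².
z_{α} + z_β = 2.054 + 0.674 = 2.728.
n = 2 × (2.728 / 0.604)² = 2 × 4.517² = 2 × 20.40 = 40.8.
Round up to the next whole participant.

n = 41 per group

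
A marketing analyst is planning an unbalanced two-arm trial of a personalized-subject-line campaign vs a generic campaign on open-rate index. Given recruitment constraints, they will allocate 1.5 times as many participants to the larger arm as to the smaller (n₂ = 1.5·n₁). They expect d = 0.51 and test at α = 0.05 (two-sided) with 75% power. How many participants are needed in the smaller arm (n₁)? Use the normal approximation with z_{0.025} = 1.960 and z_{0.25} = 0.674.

With allocation ratio k = n₂/n₁ = 1.5, Var(x̄₁−x̄₂) = σ²(1/n₁ + 1/(k·n₁)) = σ²·(k+1)/(k·n₁).
So n₁ = (1 + 1/k)·((z_{α/2} + z_β)/d)² = 1.667 × (2.634/0.51)².
n₁ = 1.667 × 26.67 = 44.5.
Round up: n₁ = 45, giving n₂ = ⌈1.5 × 45⌉ = ⌈67.5⌉ = 68.

n₁ = 45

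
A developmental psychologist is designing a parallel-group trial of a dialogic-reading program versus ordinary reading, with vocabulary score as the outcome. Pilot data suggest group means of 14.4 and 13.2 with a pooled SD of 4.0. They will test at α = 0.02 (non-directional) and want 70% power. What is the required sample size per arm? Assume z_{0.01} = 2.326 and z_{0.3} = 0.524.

Cohen's d = |M₁ − M₂| / SD_pooled = |14.4 − 13.2| / 4.0 = 1.2 / 4.0 = 0.300.
For two independent groups with equal n: n = 2·((z_{α/2} + z_β) / d)².
z_{α/2} + z_β = 2.326 + 0.524 = 2.850.
n = 2 × (2.850 / 0.300)² = 2 × 9.500² = 2 × 90.25 = 180.5.
Round up to the next whole participant.

n = 181 per group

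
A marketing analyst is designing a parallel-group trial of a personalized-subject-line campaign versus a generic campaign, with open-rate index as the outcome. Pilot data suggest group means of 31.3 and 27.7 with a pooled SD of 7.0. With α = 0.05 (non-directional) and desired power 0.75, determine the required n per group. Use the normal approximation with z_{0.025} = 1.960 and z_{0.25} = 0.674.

n = 53 per group

Cohen's d = |M₁ − M₂| / SD_pooled = |31.3 − 27.7| / 7.0 = 3.6 / 7.0 = 0.514.
For two independent groups with equal n: n = 2·((z_{α/2} + z_β) / d)².
z_{α/2} + z_β = 1.960 + 0.674 = 2.634.
n = 2 × (2.634 / 0.514)² = 2 × 5.125² = 2 × 26.26 = 52.5.
Round up to the next whole participant.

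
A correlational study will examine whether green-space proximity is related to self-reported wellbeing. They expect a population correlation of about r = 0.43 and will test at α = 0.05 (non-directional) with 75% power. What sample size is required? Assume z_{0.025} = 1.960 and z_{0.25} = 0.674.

n = 36

Fisher's z: C = ½·ln((1+r)/(1−r)) = ½·ln(2.5088) = 0.4599.
n = ((z_{α/2} + z_β)/C)² + 3.
(1.960 + 0.674) / 0.4599 = 2.634 / 0.4599 = 5.727.
n = 5.727² + 3 = 32.80 + 3 = 35.8.
Round up.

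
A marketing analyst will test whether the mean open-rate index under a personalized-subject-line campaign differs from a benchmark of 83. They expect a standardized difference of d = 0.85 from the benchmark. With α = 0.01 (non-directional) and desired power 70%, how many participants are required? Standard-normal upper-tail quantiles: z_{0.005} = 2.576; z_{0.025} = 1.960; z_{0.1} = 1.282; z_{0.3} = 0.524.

n = 14

For a one-sample test: n = ((z_{α/2} + z_β) / d)².
z_{α/2} + z_β = 2.576 + 0.524 = 3.100.
n = (3.100 / 0.85)² = 3.647² = 13.30.
Round up.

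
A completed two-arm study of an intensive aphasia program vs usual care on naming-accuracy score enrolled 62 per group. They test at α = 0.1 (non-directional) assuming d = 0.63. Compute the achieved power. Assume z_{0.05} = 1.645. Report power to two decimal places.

For two equal groups, power = Φ(d·√(n/2) − z_{α/2}).
d·√(n/2) = 0.63 × √(62/2) = 0.63 × 5.568 = 3.508.
z_β = 3.508 − 1.645 = 1.863.
Power = Φ(1.863) = 0.969.

power ≈ 0.97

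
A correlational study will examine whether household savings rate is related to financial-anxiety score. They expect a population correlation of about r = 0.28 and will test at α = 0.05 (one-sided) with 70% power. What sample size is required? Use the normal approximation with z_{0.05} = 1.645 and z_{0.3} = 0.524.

n = 60

Fisher's z: C = ½·ln((1+r)/(1−r)) = ½·ln(1.7778) = 0.2877.
n = ((z_{α} + z_β)/C)² + 3.
(1.645 + 0.524) / 0.2877 = 2.169 / 0.2877 = 7.539.
n = 7.539² + 3 = 56.84 + 3 = 59.8.
Round up.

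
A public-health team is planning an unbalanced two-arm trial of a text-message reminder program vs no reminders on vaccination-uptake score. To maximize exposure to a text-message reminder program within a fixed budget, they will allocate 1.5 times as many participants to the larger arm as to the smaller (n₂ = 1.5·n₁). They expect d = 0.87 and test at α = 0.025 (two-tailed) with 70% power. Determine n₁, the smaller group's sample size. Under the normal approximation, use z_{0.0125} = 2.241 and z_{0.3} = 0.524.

With allocation ratio k = n₂/n₁ = 1.5, Var(x̄₁−x̄₂) = σ²(1/n₁ + 1/(k·n₁)) = σ²·(k+1)/(k·n₁).
So n₁ = (1 + 1/k)·((z_{α/2} + z_β)/d)² = 1.667 × (2.765/0.87)².
n₁ = 1.667 × 10.10 = 16.8.
Round up: n₁ = 17, giving n₂ = ⌈1.5 × 17⌉ = ⌈25.5⌉ = 26.

n₁ = 17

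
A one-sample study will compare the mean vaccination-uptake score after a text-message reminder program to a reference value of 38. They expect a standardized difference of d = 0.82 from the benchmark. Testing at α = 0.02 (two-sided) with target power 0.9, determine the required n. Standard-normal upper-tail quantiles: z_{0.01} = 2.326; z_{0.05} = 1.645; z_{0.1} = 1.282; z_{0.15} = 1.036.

n = 20

For a one-sample test: n = ((z_{α/2} + z_β) / d)².
z_{α/2} + z_β = 2.326 + 1.282 = 3.608.
n = (3.608 / 0.82)² = 4.400² = 19.36.
Round up.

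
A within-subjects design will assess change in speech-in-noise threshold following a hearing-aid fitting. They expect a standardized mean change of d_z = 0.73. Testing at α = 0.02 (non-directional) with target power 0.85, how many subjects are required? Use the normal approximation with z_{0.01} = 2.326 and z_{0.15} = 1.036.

For a paired (one-sample on differences) test: n = ((z_{α/2} + z_β) / d)².
z_{α/2} + z_β = 2.326 + 1.036 = 3.362.
n = (3.362 / 0.73)² = 4.605² = 21.21.
Round up.

n = 22 pairs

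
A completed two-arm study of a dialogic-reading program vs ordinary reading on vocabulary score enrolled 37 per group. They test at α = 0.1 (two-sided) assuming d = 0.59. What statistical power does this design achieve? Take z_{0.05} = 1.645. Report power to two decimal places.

power ≈ 0.81

For two equal groups, power = Φ(d·√(n/2) − z_{α/2}).
d·√(n/2) = 0.59 × √(37/2) = 0.59 × 4.301 = 2.538.
z_β = 2.538 − 1.645 = 0.893.
Power = Φ(0.893) = 0.814.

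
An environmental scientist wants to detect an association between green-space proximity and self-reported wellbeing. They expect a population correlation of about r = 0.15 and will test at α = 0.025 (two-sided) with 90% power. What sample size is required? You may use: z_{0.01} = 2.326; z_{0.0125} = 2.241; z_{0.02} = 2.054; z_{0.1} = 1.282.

Fisher's z: C = ½·ln((1+r)/(1−r)) = ½·ln(1.3529) = 0.1511.
n = ((z_{α/2} + z_β)/C)² + 3.
(2.241 + 1.282) / 0.1511 = 3.523 / 0.1511 = 23.316.
n = 23.316² + 3 = 543.62 + 3 = 546.6.
Round up.

n = 547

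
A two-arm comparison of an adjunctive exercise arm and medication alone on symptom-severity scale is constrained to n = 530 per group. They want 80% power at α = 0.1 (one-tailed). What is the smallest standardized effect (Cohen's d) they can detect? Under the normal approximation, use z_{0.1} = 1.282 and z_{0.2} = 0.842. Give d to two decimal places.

d_min ≈ 0.13

For two independent groups of n = 530 each: d_min = (z_{α} + z_β)·√(2/n).
z-sum = 1.282 + 0.842 = 2.124.
d_min = 2.124 × √(2/530) = 2.124 × 0.0614 = 0.130.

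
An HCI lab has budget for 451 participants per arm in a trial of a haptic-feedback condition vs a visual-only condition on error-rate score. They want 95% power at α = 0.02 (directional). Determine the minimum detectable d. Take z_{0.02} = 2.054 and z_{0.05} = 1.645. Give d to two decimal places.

d_min ≈ 0.25

For two independent groups of n = 451 each: d_min = (z_{α} + z_β)·√(2/n).
z-sum = 2.054 + 1.645 = 3.699.
d_min = 3.699 × √(2/451) = 3.699 × 0.0666 = 0.246.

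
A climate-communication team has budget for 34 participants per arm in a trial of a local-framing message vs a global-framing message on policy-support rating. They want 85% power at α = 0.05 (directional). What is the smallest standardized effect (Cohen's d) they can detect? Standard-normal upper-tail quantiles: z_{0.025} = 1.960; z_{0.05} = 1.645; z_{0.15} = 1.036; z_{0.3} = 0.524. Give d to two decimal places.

For two independent groups of n = 34 each: d_min = (z_{α} + z_β)·√(2/n).
z-sum = 1.645 + 1.036 = 2.681.
d_min = 2.681 × √(2/34) = 2.681 × 0.2425 = 0.650.

d_min ≈ 0.65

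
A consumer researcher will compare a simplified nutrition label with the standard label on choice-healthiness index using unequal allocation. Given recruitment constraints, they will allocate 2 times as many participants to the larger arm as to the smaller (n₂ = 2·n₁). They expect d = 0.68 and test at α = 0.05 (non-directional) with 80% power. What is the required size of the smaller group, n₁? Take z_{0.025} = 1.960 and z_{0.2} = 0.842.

n₁ = 26

With allocation ratio k = n₂/n₁ = 2, Var(x̄₁−x̄₂) = σ²(1/n₁ + 1/(k·n₁)) = σ²·(k+1)/(k·n₁).
So n₁ = (1 + 1/k)·((z_{α/2} + z_β)/d)² = 1.500 × (2.802/0.68)².
n₁ = 1.500 × 16.98 = 25.5.
Round up: n₁ = 26, giving n₂ = 2 × 26 = 52.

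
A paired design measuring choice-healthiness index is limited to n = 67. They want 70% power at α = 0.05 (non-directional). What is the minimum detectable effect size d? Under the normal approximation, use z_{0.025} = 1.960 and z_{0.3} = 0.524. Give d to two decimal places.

For a single sample (or paired design) of n = 67: d_min = (z_{α/2} + z_β)/√n.
z-sum = 1.960 + 0.524 = 2.484.
d_min = 2.484 / √67 = 2.484 / 8.185 = 0.303.

d_min ≈ 0.30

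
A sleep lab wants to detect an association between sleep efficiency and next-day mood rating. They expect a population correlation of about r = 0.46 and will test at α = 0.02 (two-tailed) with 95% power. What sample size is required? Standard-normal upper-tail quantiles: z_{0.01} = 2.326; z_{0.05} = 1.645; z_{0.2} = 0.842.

Fisher's z: C = ½·ln((1+r)/(1−r)) = ½·ln(2.7037) = 0.4973.
n = ((z_{α/2} + z_β)/C)² + 3.
(2.326 + 1.645) / 0.4973 = 3.971 / 0.4973 = 7.985.
n = 7.985² + 3 = 63.76 + 3 = 66.8.
Round up.

n = 67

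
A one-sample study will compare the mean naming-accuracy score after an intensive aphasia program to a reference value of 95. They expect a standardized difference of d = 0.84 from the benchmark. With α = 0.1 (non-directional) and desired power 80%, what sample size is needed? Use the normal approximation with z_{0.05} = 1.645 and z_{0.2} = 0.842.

n = 9

For a one-sample test: n = ((z_{α/2} + z_β) / d)².
z_{α/2} + z_β = 1.645 + 0.842 = 2.487.
n = (2.487 / 0.84)² = 2.961² = 8.77.
Round up.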